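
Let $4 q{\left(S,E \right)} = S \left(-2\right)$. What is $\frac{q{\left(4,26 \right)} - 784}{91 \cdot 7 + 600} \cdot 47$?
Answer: $- \frac{36942}{1237} \approx -29.864$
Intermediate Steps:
$q{\left(S,E \right)} = - \frac{S}{2}$ ($q{\left(S,E \right)} = \frac{S \left(-2\right)}{4} = \frac{\left(-2\right) S}{4} = - \frac{S}{2}$)
$\frac{q{\left(4,26 \right)} - 784}{91 \cdot 7 + 600} \cdot 47 = \frac{\left(- \frac{1}{2}\right) 4 - 784}{91 \cdot 7 + 600} \cdot 47 = \frac{-2 - 784}{637 + 600} \cdot 47 = - \frac{786}{1237} \cdot 47 = \left(-786\right) \frac{1}{1237} \cdot 47 = \left(- \frac{786}{1237}\right) 47 = - \frac{36942}{1237}$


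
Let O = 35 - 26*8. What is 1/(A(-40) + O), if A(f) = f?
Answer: -1/213 ≈ -0.0046948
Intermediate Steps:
O = -173 (O = 35 - 208 = -173)
1/(A(-40) + O) = 1/(-40 - 173) = 1/(-213) = -1/213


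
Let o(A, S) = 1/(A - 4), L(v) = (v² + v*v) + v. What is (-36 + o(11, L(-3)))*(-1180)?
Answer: 296180/7 ≈ 42311.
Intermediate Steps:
L(v) = v + 2*v² (L(v) = (v² + v²) + v = 2*v² + v = v + 2*v²)
o(A, S) = 1/(-4 + A)
(-36 + o(11, L(-3)))*(-1180) = (-36 + 1/(-4 + 11))*(-1180) = (-36 + 1/7)*(-1180) = (-36 + ⅐)*(-1180) = -251/7*(-1180) = 296180/7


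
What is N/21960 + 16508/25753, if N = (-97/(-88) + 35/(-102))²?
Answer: 7302141960602617/11391105132126720 ≈ 0.64104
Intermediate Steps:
N = 11607649/20142144 (N = (-97*(-1/88) + 35*(-1/102))² = (97/88 - 35/102)² = (3407/4488)² = 11607649/20142144 ≈ 0.57629)
N/21960 + 16508/25753 = (11607649/20142144)/21960 + 16508/25753 = (11607649/20142144)*(1/21960) + 16508*(1/25753) = 11607649/442321482240 + 16508/25753 = 7302141960602617/11391105132126720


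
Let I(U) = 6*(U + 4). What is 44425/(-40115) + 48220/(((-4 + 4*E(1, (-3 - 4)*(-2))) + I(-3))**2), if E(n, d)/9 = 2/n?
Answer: 84553700/10983487 ≈ 7.6983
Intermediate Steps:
E(n, d) = 18/n (E(n, d) = 9*(2/n) = 18/n)
I(U) = 24 + 6*U (I(U) = 6*(4 + U) = 24 + 6*U)
44425/(-40115) + 48220/(((-4 + 4*E(1, (-3 - 4)*(-2))) + I(-3))**2) = 44425/(-40115) + 48220/(((-4 + 4*(18/1)) + (24 + 6*(-3)))**2) = 44425*(-1/40115) + 48220/(((-4 + 4*(18*1)) + (24 - 18))**2) = -8885/8023 + 48220/(((-4 + 4*18) + 6)**2) = -8885/8023 + 48220/(((-4 + 72) + 6)**2) = -8885/8023 + 48220/((68 + 6)**2) = -8885/8023 + 48220/(74**2) = -8885/8023 + 48220/5476 = -8885/8023 + 48220*(1/5476) = -8885/8023 + 12055/1369 = 84553700/10983487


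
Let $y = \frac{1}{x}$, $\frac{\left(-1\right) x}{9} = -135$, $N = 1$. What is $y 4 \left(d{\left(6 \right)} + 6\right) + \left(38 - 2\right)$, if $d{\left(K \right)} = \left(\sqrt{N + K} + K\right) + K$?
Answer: $\frac{4868}{135} + \frac{4 \sqrt{7}}{1215} \approx 36.068$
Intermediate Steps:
$x = 1215$ ($x = \left(-9\right) \left(-135\right) = 1215$)
$d{\left(K \right)} = \sqrt{1 + K} + 2 K$ ($d{\left(K \right)} = \left(\sqrt{1 + K} + K\right) + K = \left(K + \sqrt{1 + K}\right) + K = \sqrt{1 + K} + 2 K$)
$y = \frac{1}{1215} \approx 0.00082305$
$y 4 \left(d{\left(6 \right)} + 6\right) + \left(38 - 2\right) = \frac{4 \left(\left(\sqrt{1 + 6} + 2 \cdot 6\right) + 6\right)}{1215} + \left(38 - 2\right) = \frac{4 \left(\left(\sqrt{7} + 12\right) + 6\right)}{1215} + 36 = \frac{4 \left(\left(12 + \sqrt{7}\right) + 6\right)}{1215} + 36 = \frac{4 \left(18 + \sqrt{7}\right)}{1215} + 36 = \frac{72 + 4 \sqrt{7}}{1215} + 36 = \left(\frac{8}{135} + \frac{4 \sqrt{7}}{1215}\right) + 36 = \frac{4868}{135} + \frac{4 \sqrt{7}}{1215}$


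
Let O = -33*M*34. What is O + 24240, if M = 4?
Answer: 19752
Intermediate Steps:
O = -4488 (O = -33*4*34 = -132*34 = -4488)
O + 24240 = -4488 + 24240 = 19752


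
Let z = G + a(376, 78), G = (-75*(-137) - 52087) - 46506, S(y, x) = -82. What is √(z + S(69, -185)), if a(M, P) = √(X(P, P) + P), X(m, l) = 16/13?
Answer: √(-14939600 + 13*√13390)/13 ≈ 297.31*I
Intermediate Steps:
X(m, l) = 16/13 (X(m, l) = 16*(1/13) = 16/13)
G = -88318 (G = (10275 - 52087) - 46506 = -41812 - 46506 = -88318)
a(M, P) = √(16/13 + P)
z = -88318 + √13390/13 (z = -88318 + √(208 + 169*78)/13 = -88318 + √(208 + 13182)/13 = -88318 + √13390/13 ≈ -88309.)
√(z + S(69, -185)) = √((-88318 + √13390/13) - 82) = √(-88400 + √13390/13)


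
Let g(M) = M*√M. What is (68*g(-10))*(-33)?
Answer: 22440*I*√10 ≈ 70962.0*I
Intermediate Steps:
g(M) = M^(3/2)
(68*g(-10))*(-33) = (68*(-10)^(3/2))*(-33) = (68*(-10*I*√10))*(-33) = -680*I*√10*(-33) = 22440*I*√10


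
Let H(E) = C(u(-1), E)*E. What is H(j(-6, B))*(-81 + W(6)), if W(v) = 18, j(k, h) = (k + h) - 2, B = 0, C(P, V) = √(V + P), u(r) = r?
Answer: 1512*I ≈ 1512.0*I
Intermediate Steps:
C(P, V) = √(P + V)
j(k, h) = -2 + h + k (j(k, h) = (h + k) - 2 = -2 + h + k)
H(E) = E*√(-1 + E) (H(E) = √(-1 + E)*E = E*√(-1 + E))
H(j(-6, B))*(-81 + W(6)) = ((-2 + 0 - 6)*√(-1 + (-2 + 0 - 6)))*(-81 + 18) = -8*√(-1 - 8)*(-63) = -24*I*(-63) = 1512*I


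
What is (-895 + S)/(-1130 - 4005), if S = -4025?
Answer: 984/1027 ≈ 0.95813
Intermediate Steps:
(-895 + S)/(-1130 - 4005) = (-895 - 4025)/(-1130 - 4005) = -4920/(-5135) = -4920*(-1/5135) = 984/1027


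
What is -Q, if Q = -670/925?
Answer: 134/185 ≈ 0.72432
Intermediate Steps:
Q = -134/185 (Q = -670*1/925 = -134/185 ≈ -0.72432)
-Q = -1*(-134/185) = 134/185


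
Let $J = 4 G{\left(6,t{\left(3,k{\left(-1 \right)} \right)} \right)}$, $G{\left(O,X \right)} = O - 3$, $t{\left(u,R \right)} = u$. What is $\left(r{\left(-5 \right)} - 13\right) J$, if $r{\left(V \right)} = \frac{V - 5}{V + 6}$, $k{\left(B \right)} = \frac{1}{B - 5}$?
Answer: $-276$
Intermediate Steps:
$k{\left(B \right)} = \frac{1}{-5 + B}$
$r{\left(V \right)} = \frac{-5 + V}{6 + V}$
$G{\left(O,X \right)} = -3 + O$ ($G{\left(O,X \right)} = O - 3 = -3 + O$)
$J = 12$ ($J = 4 \left(-3 + 6\right) = 4 \cdot 3 = 12$)
$\left(r{\left(-5 \right)} - 13\right) J = \left(\frac{-5 - 5}{6 - 5} - 13\right) 12 = \left(1^{-1} \left(-10\right) - 13\right) 12 = \left(1 \left(-10\right) - 13\right) 12 = \left(-10 - 13\right) 12 = \left(-23\right) 12 = -276$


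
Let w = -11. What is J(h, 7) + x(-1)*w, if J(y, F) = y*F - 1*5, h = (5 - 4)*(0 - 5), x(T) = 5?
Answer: -95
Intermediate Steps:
h = -5 (h = 1*(-5) = -5)
J(y, F) = -5 + F*y (J(y, F) = F*y - 5 = -5 + F*y)
J(h, 7) + x(-1)*w = (-5 + 7*(-5)) + 5*(-11) = (-5 - 35) - 55 = -40 - 55 = -95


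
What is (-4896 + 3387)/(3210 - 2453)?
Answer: -1509/757 ≈ -1.9934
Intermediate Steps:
(-4896 + 3387)/(3210 - 2453) = -1509/757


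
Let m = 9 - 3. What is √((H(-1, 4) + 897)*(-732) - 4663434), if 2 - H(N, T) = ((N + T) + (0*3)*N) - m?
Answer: 3*I*√591522 ≈ 2307.3*I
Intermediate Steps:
m = 6
H(N, T) = 8 - N - T (H(N, T) = 2 - (((N + T) + (0*3)*N) - 1*6) = 2 - (((N + T) + 0*N) - 6) = 2 - (((N + T) + 0) - 6) = 2 - ((N + T) - 6) = 2 - (-6 + N + T) = 2 + (6 - N - T) = 8 - N - T)
√((H(-1, 4) + 897)*(-732) - 4663434) = √(((8 - 1*(-1) - 1*4) + 897)*(-732) - 4663434) = √(((8 + 1 - 4) + 897)*(-732) - 4663434) = √((5 + 897)*(-732) - 4663434) = √(902*(-732) - 4663434) = √(-660264 - 4663434) = √(-5323698) = 3*I*√591522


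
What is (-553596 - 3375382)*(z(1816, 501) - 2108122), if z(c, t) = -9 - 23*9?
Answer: 8283613618564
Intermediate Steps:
z(c, t) = -216 (z(c, t) = -9 - 207 = -216)
(-553596 - 3375382)*(z(1816, 501) - 2108122) = (-553596 - 3375382)*(-216 - 2108122) = -3928978*(-2108338) = 8283613618564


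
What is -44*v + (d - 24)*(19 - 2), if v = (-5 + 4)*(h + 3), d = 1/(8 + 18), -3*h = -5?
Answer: -15757/78 ≈ -202.01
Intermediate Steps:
h = 5/3 (h = -⅓*(-5) = 5/3 ≈ 1.6667)
d = 1/26 ≈ 0.038462
v = -14/3 (v = (-5 + 4)*(5/3 + 3) = -1*14/3 = -14/3 ≈ -4.6667)
-44*v + (d - 24)*(19 - 2) = -44*(-14/3) + (1/26 - 24)*(19 - 2) = 616/3 - 623/26*17 = 616/3 - 10591/26 = -15757/78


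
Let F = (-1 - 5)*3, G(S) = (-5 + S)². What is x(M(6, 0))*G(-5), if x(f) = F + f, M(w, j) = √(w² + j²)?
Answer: -1200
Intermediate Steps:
M(w, j) = √(j² + w²)
F = -18 (F = -6*3 = -18)
x(f) = -18 + f
x(M(6, 0))*G(-5) = (-18 + √(0² + 6²))*(-5 - 5)² = (-18 + √(0 + 36))*(-10)² = (-18 + √36)*100 = (-18 + 6)*100 = -12*100 = -1200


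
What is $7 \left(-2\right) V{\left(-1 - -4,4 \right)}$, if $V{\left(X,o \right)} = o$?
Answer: $-56$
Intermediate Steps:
$7 \left(-2\right) V{\left(-1 - -4,4 \right)} = 7 \left(-2\right) 4 = \left(-14\right) 4 = -56$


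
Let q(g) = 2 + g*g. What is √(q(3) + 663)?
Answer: √674 ≈ 25.962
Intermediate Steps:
q(g) = 2 + g²
√(q(3) + 663) = √((2 + 3²) + 663) = √((2 + 9) + 663) = √(11 + 663) = √674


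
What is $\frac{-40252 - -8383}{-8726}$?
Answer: $\frac{31869}{8726} \approx 3.6522$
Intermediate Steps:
$\frac{-40252 - -8383}{-8726} = \left(-40252 + 8383\right) \left(- \frac{1}{8726}\right) = \left(-31869\right) \left(- \frac{1}{8726}\right) = \frac{31869}{8726}$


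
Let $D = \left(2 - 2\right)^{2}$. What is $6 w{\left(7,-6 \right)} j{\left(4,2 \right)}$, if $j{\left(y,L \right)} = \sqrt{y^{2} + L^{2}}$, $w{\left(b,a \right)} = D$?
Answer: $0$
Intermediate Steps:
$D = 0$ ($D = 0^{2} = 0$)
$w{\left(b,a \right)} = 0$
$j{\left(y,L \right)} = \sqrt{L^{2} + y^{2}}$
$6 w{\left(7,-6 \right)} j{\left(4,2 \right)} = 6 \cdot 0 \sqrt{2^{2} + 4^{2}} = 0 \sqrt{4 + 16} = 0 \sqrt{20} = 0 \cdot 2 \sqrt{5} = 0$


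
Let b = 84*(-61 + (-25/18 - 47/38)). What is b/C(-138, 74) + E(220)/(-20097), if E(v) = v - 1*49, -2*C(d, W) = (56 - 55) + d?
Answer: -1360670611/17437497 ≈ -78.031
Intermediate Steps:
C(d, W) = -1/2 - d/2 (C(d, W) = -((56 - 55) + d)/2 = -(1 + d)/2 = -1/2 - d/2)
b = -304640/57 (b = 84*(-61 + (-25*1/18 - 47*1/38)) = 84*(-61 + (-25/18 - 47/38)) = 84*(-61 - 449/171) = 84*(-10880/171) = -304640/57 ≈ -5344.6)
E(v) = -49 + v (E(v) = v - 49 = -49 + v)
b/C(-138, 74) + E(220)/(-20097) = -304640/(57*(-1/2 - 1/2*(-138))) + (-49 + 220)/(-20097) = -304640/(57*(-1/2 + 69)) + 171*(-1/20097) = -304640/(57*137/2) - 19/2233 = -304640/57*2/137 - 19/2233 = -609280/7809 - 19/2233 = -1360670611/17437497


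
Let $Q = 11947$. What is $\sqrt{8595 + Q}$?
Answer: $\sqrt{20542} \approx 143.32$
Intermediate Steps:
$\sqrt{8595 + Q} = \sqrt{8595 + 11947} = \sqrt{20542}$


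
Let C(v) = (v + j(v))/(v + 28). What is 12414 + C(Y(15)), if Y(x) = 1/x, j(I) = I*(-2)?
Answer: 5226293/421 ≈ 12414.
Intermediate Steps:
j(I) = -2*I
C(v) = -v/(28 + v) (C(v) = (v - 2*v)/(v + 28) = (-v)/(28 + v) = -v/(28 + v))
12414 + C(Y(15)) = 12414 - 1/(15*(28 + 1/15)) = 12414 - 1*1/15/(28 + 1/15) = 12414 - 1*1/15/421/15 = 12414 - 1*1/15*15/421 = 12414 - 1/421 = 5226293/421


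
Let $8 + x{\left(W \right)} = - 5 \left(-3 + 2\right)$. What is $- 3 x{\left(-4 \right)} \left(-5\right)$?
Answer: $-45$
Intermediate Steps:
$x{\left(W \right)} = -3$ ($x{\left(W \right)} = -8 - 5 \left(-3 + 2\right) = -8 - -5 = -8 + 5 = -3$)
$- 3 x{\left(-4 \right)} \left(-5\right) = \left(-3\right) \left(-3\right) \left(-5\right) = 9 \left(-5\right) = -45$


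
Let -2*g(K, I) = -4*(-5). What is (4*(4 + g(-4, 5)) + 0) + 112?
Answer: 88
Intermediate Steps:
g(K, I) = -10 (g(K, I) = -(-2)*(-5) = -½*20 = -10)
(4*(4 + g(-4, 5)) + 0) + 112 = (4*(4 - 10) + 0) + 112 = (4*(-6) + 0) + 112 = (-24 + 0) + 112 = -24 + 112 = 88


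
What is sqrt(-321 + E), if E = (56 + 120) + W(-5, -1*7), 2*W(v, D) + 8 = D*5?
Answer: 3*I*sqrt(74)/2 ≈ 12.903*I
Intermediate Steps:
W(v, D) = -4 + 5*D/2 (W(v, D) = -4 + (D*5)/2 = -4 + (5*D)/2 = -4 + 5*D/2)
E = 309/2 (E = (56 + 120) + (-4 + 5*(-1*7)/2) = 176 + (-4 + (5/2)*(-7)) = 176 + (-4 - 35/2) = 176 - 43/2 = 309/2 ≈ 154.50)
sqrt(-321 + E) = sqrt(-321 + 309/2) = sqrt(-333/2) = 3*I*sqrt(74)/2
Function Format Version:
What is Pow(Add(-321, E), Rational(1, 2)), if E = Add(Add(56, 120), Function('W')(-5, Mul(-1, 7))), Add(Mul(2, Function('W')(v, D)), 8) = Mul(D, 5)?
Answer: Mul(Rational(3, 2), I, Pow(74, Rational(1, 2))) ≈ Mul(12.903, I)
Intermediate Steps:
Function('W')(v, D) = Add(-4, Mul(Rational(5, 2), D)) (Function('W')(v, D) = Add(-4, Mul(Rational(1, 2), Mul(D, 5))) = Add(-4, Mul(Rational(1, 2), Mul(5, D))) = Add(-4, Mul(Rational(5, 2), D)))
E = Rational(309, 2) (E = Add(Add(56, 120), Add(-4, Mul(Rational(5, 2), Mul(-1, 7)))) = Add(176, Add(-4, Mul(Rational(5, 2), -7))) = Add(176, Add(-4, Rational(-35, 2))) = Add(176, Rational(-43, 2)) = Rational(309, 2) ≈ 154.50)
Pow(Add(-321, E), Rational(1, 2)) = Pow(Add(-321, Rational(309, 2)), Rational(1, 2)) = Pow(Rational(-333, 2), Rational(1, 2)) = Mul(Rational(3, 2), I, Pow(74, Rational(1, 2)))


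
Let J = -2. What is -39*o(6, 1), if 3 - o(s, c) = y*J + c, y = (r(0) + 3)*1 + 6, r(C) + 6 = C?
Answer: -312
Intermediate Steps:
r(C) = -6 + C
y = 3 (y = ((-6 + 0) + 3)*1 + 6 = (-6 + 3)*1 + 6 = -3*1 + 6 = -3 + 6 = 3)
o(s, c) = 9 - c (o(s, c) = 3 - (3*(-2) + c) = 3 - (-6 + c) = 3 + (6 - c) = 9 - c)
-39*o(6, 1) = -39*(9 - 1*1) = -39*(9 - 1) = -39*8 = -312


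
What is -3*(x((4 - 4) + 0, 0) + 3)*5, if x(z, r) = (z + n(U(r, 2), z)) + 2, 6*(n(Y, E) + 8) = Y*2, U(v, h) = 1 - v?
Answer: 40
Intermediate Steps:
n(Y, E) = -8 + Y/3 (n(Y, E) = -8 + (Y*2)/6 = -8 + (2*Y)/6 = -8 + Y/3)
x(z, r) = -17/3 + z - r/3 (x(z, r) = (z + (-8 + (1 - r)/3)) + 2 = (z + (-8 + (⅓ - r/3))) + 2 = (z + (-23/3 - r/3)) + 2 = (-23/3 + z - r/3) + 2 = -17/3 + z - r/3)
-3*(x((4 - 4) + 0, 0) + 3)*5 = -3*((-17/3 + ((4 - 4) + 0) - ⅓*0) + 3)*5 = -3*((-17/3 + (0 + 0) + 0) + 3)*5 = -3*((-17/3 + 0 + 0) + 3)*5 = -3*(-17/3 + 3)*5 = -3*(-8/3)*5 = 8*5 = 40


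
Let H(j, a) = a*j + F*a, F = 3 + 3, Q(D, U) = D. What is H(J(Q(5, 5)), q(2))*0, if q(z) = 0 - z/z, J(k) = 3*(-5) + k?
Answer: 0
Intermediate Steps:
F = 6
J(k) = -15 + k
q(z) = -1 (q(z) = 0 - 1*1 = 0 - 1 = -1)
H(j, a) = 6*a + a*j (H(j, a) = a*j + 6*a = 6*a + a*j)
H(J(Q(5, 5)), q(2))*0 = -(6 + (-15 + 5))*0 = -(6 - 10)*0 = -1*(-4)*0 = 4*0 = 0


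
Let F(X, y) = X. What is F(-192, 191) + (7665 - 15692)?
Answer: -8219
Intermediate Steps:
F(-192, 191) + (7665 - 15692) = -192 + (7665 - 15692) = -192 - 8027 = -8219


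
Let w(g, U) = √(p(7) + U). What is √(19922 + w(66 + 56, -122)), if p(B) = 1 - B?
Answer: √(19922 + 8*I*√2) ≈ 141.15 + 0.0401*I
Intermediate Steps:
w(g, U) = √(-6 + U) (w(g, U) = √((1 - 1*7) + U) = √((1 - 7) + U) = √(-6 + U))
√(19922 + w(66 + 56, -122)) = √(19922 + √(-6 - 122)) = √(19922 + √(-128)) = √(19922 + 8*I*√2)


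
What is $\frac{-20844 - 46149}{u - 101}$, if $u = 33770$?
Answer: $- \frac{22331}{11223} \approx -1.9898$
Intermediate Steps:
$\frac{-20844 - 46149}{u - 101} = \frac{-20844 - 46149}{33770 - 101} = - \frac{66993}{33669} = \left(-66993\right) \frac{1}{33669} = - \frac{22331}{11223}$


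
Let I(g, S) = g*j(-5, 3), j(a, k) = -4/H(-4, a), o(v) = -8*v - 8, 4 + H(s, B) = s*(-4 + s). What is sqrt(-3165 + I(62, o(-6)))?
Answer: I*sqrt(155519)/7 ≈ 56.337*I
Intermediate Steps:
H(s, B) = -4 + s*(-4 + s)
o(v) = -8 - 8*v
j(a, k) = -1/7 (j(a, k) = -4/(-4 + (-4)**2 - 4*(-4)) = -4/(-4 + 16 + 16) = -4/28 = -4*1/28 = -1/7)
I(g, S) = -g/7 (I(g, S) = g*(-1/7) = -g/7)
sqrt(-3165 + I(62, o(-6))) = sqrt(-3165 - 1/7*62) = sqrt(-3165 - 62/7) = sqrt(-22217/7) = I*sqrt(155519)/7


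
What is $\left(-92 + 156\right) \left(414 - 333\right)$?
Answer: $5184$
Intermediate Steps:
$\left(-92 + 156\right) \left(414 - 333\right) = 64 \cdot 81 = 5184$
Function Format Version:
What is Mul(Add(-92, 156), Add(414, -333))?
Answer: 5184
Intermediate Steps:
Mul(Add(-92, 156), Add(414, -333)) = Mul(64, 81) = 5184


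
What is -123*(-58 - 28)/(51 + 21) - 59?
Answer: 1055/12 ≈ 87.917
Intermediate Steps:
-123*(-58 - 28)/(51 + 21) - 59 = -(-10578)/72 - 59 = -123*(-43/36) - 59 = 1763/12 - 59 = 1055/12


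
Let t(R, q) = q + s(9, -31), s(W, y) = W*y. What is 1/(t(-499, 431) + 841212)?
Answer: 1/841364 ≈ 1.1885e-6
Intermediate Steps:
t(R, q) = -279 + q (t(R, q) = q + 9*(-31) = q - 279 = -279 + q)
1/(t(-499, 431) + 841212) = 1/((-279 + 431) + 841212) = 1/(152 + 841212) = 1/841364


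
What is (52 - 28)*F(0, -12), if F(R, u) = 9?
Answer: 216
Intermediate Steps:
(52 - 28)*F(0, -12) = (52 - 28)*9 = 24*9 = 216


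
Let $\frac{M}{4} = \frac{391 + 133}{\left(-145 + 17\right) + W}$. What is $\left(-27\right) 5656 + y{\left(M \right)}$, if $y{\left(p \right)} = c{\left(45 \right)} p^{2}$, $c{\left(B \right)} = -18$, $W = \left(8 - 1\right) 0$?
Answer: $- \frac{5041233}{32} \approx -1.5754 \cdot 10^{5}$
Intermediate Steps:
$W = 0$ ($W = 7 \cdot 0 = 0$)
$M = - \frac{131}{8}$ ($M = 4 \frac{391 + 133}{\left(-145 + 17\right) + 0} = 4 \frac{524}{-128 + 0} = 4 \frac{524}{-128} = 4 \cdot 524 \left(- \frac{1}{128}\right) = 4 \left(- \frac{131}{32}\right) = - \frac{131}{8} \approx -16.375$)
$y{\left(p \right)} = - 18 p^{2}$
$\left(-27\right) 5656 + y{\left(M \right)} = \left(-27\right) 5656 - 18 \left(- \frac{131}{8}\right)^{2} = -152712 - \frac{154449}{32} = - \frac{5041233}{32}$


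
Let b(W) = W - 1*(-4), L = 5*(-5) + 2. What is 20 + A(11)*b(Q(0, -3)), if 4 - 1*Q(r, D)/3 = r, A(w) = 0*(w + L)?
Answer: 20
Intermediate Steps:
L = -23 (L = -25 + 2 = -23)
A(w) = 0 (A(w) = 0*(w - 23) = 0*(-23 + w) = 0)
Q(r, D) = 12 - 3*r
b(W) = 4 + W (b(W) = W + 4 = 4 + W)
20 + A(11)*b(Q(0, -3)) = 20 + 0*(4 + (12 - 3*0)) = 20 + 0*(4 + (12 + 0)) = 20 + 0*(4 + 12) = 20 + 0*16 = 20 + 0 = 20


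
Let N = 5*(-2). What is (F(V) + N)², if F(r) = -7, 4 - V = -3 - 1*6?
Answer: 289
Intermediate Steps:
V = 13 (V = 4 - (-3 - 1*6) = 4 - (-3 - 6) = 4 - 1*(-9) = 4 + 9 = 13)
N = -10
(F(V) + N)² = (-7 - 10)² = (-17)² = 289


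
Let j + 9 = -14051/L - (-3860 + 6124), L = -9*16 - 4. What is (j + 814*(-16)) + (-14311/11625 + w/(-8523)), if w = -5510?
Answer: -74309626053173/4887940500 ≈ -15203.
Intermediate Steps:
L = -148 (L = -144 - 4 = -148)
j = -322353/148 (j = -9 + (-14051/(-148) - (-3860 + 6124)) = -9 + (-14051*(-1/148) - 1*2264) = -9 + (14051/148 - 2264) = -9 - 321021/148 = -322353/148 ≈ -2178.1)
(j + 814*(-16)) + (-14311/11625 + w/(-8523)) = (-322353/148 + 814*(-16)) + (-14311/11625 - 5510/(-8523)) = (-322353/148 - 13024) + (-14311*1/11625 - 5510*(-1/8523)) = -2249905/148 + (-14311/11625 + 5510/8523) = -2249905/148 - 19306301/33026625 = -74309626053173/4887940500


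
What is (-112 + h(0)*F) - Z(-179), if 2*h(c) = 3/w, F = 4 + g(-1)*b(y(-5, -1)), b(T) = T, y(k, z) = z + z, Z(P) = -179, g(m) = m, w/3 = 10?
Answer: 673/10 ≈ 67.300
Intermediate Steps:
w = 30 (w = 3*10 = 30)
y(k, z) = 2*z
F = 6 (F = 4 - 2*(-1) = 4 - 1*(-2) = 4 + 2 = 6)
h(c) = 1/20 (h(c) = (3/30)/2 = (3*(1/30))/2 = (1/2)*(1/10) = 1/20)
(-112 + h(0)*F) - Z(-179) = (-112 + (1/20)*6) - 1*(-179) = (-112 + 3/10) + 179 = -1117/10 + 179 = 673/10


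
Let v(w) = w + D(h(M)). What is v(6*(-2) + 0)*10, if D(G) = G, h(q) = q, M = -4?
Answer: -160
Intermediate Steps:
v(w) = -4 + w (v(w) = w - 4 = -4 + w)
v(6*(-2) + 0)*10 = (-4 + (6*(-2) + 0))*10 = (-4 + (-12 + 0))*10 = (-4 - 12)*10 = -16*10 = -160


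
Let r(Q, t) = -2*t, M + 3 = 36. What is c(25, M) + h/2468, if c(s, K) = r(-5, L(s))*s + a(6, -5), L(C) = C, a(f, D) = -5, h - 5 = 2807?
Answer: -773632/617 ≈ -1253.9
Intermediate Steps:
h = 2812 (h = 5 + 2807 = 2812)
M = 33 (M = -3 + 36 = 33)
c(s, K) = -5 - 2*s² (c(s, K) = (-2*s)*s - 5 = -2*s² - 5 = -5 - 2*s²)
c(25, M) + h/2468 = (-5 - 2*25²) + 2812/2468 = (-5 - 2*625) + 2812*(1/2468) = (-5 - 1250) + 703/617 = -1255 + 703/617 = -773632/617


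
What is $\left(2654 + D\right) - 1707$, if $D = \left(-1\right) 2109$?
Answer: $-1162$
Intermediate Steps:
$D = -2109$
$\left(2654 + D\right) - 1707 = \left(2654 - 2109\right) - 1707 = 545 - 1707 = -1162$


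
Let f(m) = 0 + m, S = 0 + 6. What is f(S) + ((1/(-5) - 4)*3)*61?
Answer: -3813/5 ≈ -762.60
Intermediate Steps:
S = 6
f(m) = m
f(S) + ((1/(-5) - 4)*3)*61 = 6 + ((1/(-5) - 4)*3)*61 = 6 + ((-⅕ - 4)*3)*61 = 6 - 21/5*3*61 = 6 - 63/5*61 = 6 - 3843/5 = -3813/5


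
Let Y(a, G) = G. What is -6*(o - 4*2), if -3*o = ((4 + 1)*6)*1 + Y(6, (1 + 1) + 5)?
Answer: 122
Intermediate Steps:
o = -37/3 (o = -(((4 + 1)*6)*1 + ((1 + 1) + 5))/3 = -((5*6)*1 + (2 + 5))/3 = -(30*1 + 7)/3 = -(30 + 7)/3 = -1/3*37 = -37/3 ≈ -12.333)
-6*(o - 4*2) = -6*(-37/3 - 4*2) = -6*(-37/3 - 8) = -6*(-61/3) = 122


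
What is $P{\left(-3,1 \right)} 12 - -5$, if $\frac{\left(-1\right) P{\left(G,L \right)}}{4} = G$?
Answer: $149$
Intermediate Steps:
$P{\left(G,L \right)} = - 4 G$
$P{\left(-3,1 \right)} 12 - -5 = \left(-4\right) \left(-3\right) 12 - -5 = 12 \cdot 12 + 5 = 144 + 5 = 149$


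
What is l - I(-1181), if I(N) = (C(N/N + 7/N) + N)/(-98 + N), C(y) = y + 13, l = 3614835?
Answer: 5460203274431/1510499 ≈ 3.6148e+6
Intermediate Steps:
C(y) = 13 + y
I(N) = (14 + N + 7/N)/(-98 + N) (I(N) = ((13 + (N/N + 7/N)) + N)/(-98 + N) = ((13 + (1 + 7/N)) + N)/(-98 + N) = ((14 + 7/N) + N)/(-98 + N) = (14 + N + 7/N)/(-98 + N))
l - I(-1181) = 3614835 - (7 + (-1181)² + 14*(-1181))/((-1181)*(-98 - 1181)) = 3614835 - (-1)*(7 + 1394761 - 16534)/(1181*(-1279)) = 3614835 - (-1)*(-1)*1378234/(1181*1279) = 3614835 - 1*1378234/1510499 = 3614835 - 1378234/1510499 = 5460203274431/1510499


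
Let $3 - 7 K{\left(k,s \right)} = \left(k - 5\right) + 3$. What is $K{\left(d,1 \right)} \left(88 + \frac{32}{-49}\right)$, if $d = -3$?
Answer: $\frac{34240}{343} \approx 99.825$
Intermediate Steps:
$K{\left(k,s \right)} = \frac{5}{7} - \frac{k}{7}$ ($K{\left(k,s \right)} = \frac{3}{7} - \frac{\left(k - 5\right) + 3}{7} = \frac{3}{7} - \frac{\left(-5 + k\right) + 3}{7} = \frac{3}{7} - \frac{-2 + k}{7} = \frac{3}{7} - \left(- \frac{2}{7} + \frac{k}{7}\right) = \frac{5}{7} - \frac{k}{7}$)
$K{\left(d,1 \right)} \left(88 + \frac{32}{-49}\right) = \left(\frac{5}{7} - - \frac{3}{7}\right) \left(88 + \frac{32}{-49}\right) = \left(\frac{5}{7} + \frac{3}{7}\right) \left(88 + 32 \left(- \frac{1}{49}\right)\right) = \frac{8 \left(88 - \frac{32}{49}\right)}{7} = \frac{8}{7} \cdot \frac{4280}{49} = \frac{34240}{343}$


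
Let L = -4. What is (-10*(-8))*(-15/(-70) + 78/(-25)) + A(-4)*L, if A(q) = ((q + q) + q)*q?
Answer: -14856/35 ≈ -424.46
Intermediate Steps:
A(q) = 3*q² (A(q) = (2*q + q)*q = (3*q)*q = 3*q²)
(-10*(-8))*(-15/(-70) + 78/(-25)) + A(-4)*L = (-10*(-8))*(-15/(-70) + 78/(-25)) + (3*(-4)²)*(-4) = 80*(-15*(-1/70) + 78*(-1/25)) + (3*16)*(-4) = 80*(3/14 - 78/25) + 48*(-4) = 80*(-1017/350) - 192 = -8136/35 - 192 = -14856/35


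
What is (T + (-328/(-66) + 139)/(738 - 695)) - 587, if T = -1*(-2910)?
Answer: 3301088/1419 ≈ 2326.3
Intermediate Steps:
T = 2910
(T + (-328/(-66) + 139)/(738 - 695)) - 587 = (2910 + (-328/(-66) + 139)/(738 - 695)) - 587 = (2910 + (-328*(-1/66) + 139)/43) - 587 = (2910 + (164/33 + 139)*(1/43)) - 587 = (2910 + (4751/33)*(1/43)) - 587 = (2910 + 4751/1419) - 587 = 4134041/1419 - 587 = 3301088/1419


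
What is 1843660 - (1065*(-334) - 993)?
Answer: 2200363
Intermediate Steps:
1843660 - (1065*(-334) - 993) = 1843660 - (-355710 - 993) = 1843660 - 1*(-356703) = 1843660 + 356703 = 2200363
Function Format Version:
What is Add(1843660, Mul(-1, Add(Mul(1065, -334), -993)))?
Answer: 2200363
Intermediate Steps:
Add(1843660, Mul(-1, Add(Mul(1065, -334), -993))) = Add(1843660, Mul(-1, Add(-355710, -993))) = Add(1843660, Mul(-1, -356703)) = Add(1843660, 356703) = 2200363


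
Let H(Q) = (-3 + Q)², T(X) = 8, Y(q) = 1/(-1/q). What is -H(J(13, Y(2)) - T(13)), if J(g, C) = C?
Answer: -169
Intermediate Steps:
Y(q) = -q
-H(J(13, Y(2)) - T(13)) = -(-3 + (-1*2 - 1*8))² = -(-3 + (-2 - 8))² = -(-3 - 10)² = -1*(-13)² = -1*169 = -169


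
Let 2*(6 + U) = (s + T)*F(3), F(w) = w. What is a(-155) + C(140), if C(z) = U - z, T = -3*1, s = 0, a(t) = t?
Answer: -611/2 ≈ -305.50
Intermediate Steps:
T = -3
U = -21/2 (U = -6 + ((0 - 3)*3)/2 = -6 + (-3*3)/2 = -6 + (½)*(-9) = -6 - 9/2 = -21/2 ≈ -10.500)
C(z) = -21/2 - z
a(-155) + C(140) = -155 + (-21/2 - 1*140) = -155 + (-21/2 - 140) = -155 - 301/2 = -611/2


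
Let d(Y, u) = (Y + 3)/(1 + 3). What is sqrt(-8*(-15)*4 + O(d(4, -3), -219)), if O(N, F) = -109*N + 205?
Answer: sqrt(1977)/2 ≈ 22.232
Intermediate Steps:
d(Y, u) = 3/4 + Y/4 (d(Y, u) = (3 + Y)/4 = (3 + Y)*(1/4) = 3/4 + Y/4)
O(N, F) = 205 - 109*N
sqrt(-8*(-15)*4 + O(d(4, -3), -219)) = sqrt(-8*(-15)*4 + (205 - 109*(3/4 + (1/4)*4))) = sqrt(120*4 + (205 - 109*(3/4 + 1))) = sqrt(480 + (205 - 109*7/4)) = sqrt(480 + (205 - 763/4)) = sqrt(480 + 57/4) = sqrt(1977/4) = sqrt(1977)/2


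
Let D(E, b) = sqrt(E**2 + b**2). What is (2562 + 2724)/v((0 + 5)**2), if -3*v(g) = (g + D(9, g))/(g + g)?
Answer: 2202500/9 - 88100*sqrt(706)/9 ≈ -15375.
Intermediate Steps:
v(g) = -(g + sqrt(81 + g**2))/(6*g) (v(g) = -(g + sqrt(9**2 + g**2))/(3*(g + g)) = -(g + sqrt(81 + g**2))/(3*(2*g)) = -(g + sqrt(81 + g**2))*1/(2*g)/3 = -(g + sqrt(81 + g**2))/(6*g))
(2562 + 2724)/v((0 + 5)**2) = (2562 + 2724)/(((-(0 + 5)**2 - sqrt(81 + ((0 + 5)**2)**2))/(6*((0 + 5)**2)))) = 5286/(((-1*5**2 - sqrt(81 + (5**2)**2))/(6*(5**2)))) = 5286/(((1/6)*(-1*25 - sqrt(81 + 25**2))/25)) = 5286/(((1/6)*(1/25)*(-25 - sqrt(81 + 625)))) = 5286/(((1/6)*(1/25)*(-25 - sqrt(706)))) = 5286/(-1/6 - sqrt(706)/150)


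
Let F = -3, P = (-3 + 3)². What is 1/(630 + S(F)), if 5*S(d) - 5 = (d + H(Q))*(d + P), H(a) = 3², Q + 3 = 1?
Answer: 5/3137 ≈ 0.0015939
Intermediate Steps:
P = 0 (P = 0² = 0)
Q = -2 (Q = -3 + 1 = -2)
H(a) = 9
S(d) = 1 + d*(9 + d)/5 (S(d) = 1 + ((d + 9)*(d + 0))/5 = 1 + ((9 + d)*d)/5 = 1 + (d*(9 + d))/5 = 1 + d*(9 + d)/5)
1/(630 + S(F)) = 1/(630 + (1 + (⅕)*(-3)² + (9/5)*(-3))) = 1/(630 + (1 + (⅕)*9 - 27/5)) = 1/(630 + (1 + 9/5 - 27/5)) = 1/(630 - 13/5) = 1/(3137/5) = 5/3137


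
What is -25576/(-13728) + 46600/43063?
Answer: 217638011/73896108 ≈ 2.9452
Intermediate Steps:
-25576/(-13728) + 46600/43063 = -25576*(-1/13728) + 46600*(1/43063) = 3197/1716 + 46600/43063 = 217638011/73896108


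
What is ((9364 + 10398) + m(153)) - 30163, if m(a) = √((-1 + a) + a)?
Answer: -10401 + √305 ≈ -10384.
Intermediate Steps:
m(a) = √(-1 + 2*a)
((9364 + 10398) + m(153)) - 30163 = ((9364 + 10398) + √(-1 + 2*153)) - 30163 = (19762 + √(-1 + 306)) - 30163 = (19762 + √305) - 30163 = -10401 + √305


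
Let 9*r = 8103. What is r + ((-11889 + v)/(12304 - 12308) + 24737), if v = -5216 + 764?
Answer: 356671/12 ≈ 29723.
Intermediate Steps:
r = 2701/3 (r = (⅑)*8103 = 2701/3 ≈ 900.33)
v = -4452
r + ((-11889 + v)/(12304 - 12308) + 24737) = 2701/3 + ((-11889 - 4452)/(12304 - 12308) + 24737) = 2701/3 + (-16341/(-4) + 24737) = 2701/3 + (-16341*(-¼) + 24737) = 2701/3 + (16341/4 + 24737) = 2701/3 + 115289/4 = 356671/12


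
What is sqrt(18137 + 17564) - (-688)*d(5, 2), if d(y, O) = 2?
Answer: 1376 + sqrt(35701) ≈ 1564.9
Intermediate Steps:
sqrt(18137 + 17564) - (-688)*d(5, 2) = sqrt(18137 + 17564) - (-688)*2 = sqrt(35701) - 1*(-1376) = sqrt(35701) + 1376 = 1376 + sqrt(35701)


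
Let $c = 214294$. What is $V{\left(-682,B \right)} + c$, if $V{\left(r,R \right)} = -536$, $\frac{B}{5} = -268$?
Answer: $213758$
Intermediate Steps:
$B = -1340$ ($B = 5 \left(-268\right) = -1340$)
$V{\left(-682,B \right)} + c = -536 + 214294 = 213758$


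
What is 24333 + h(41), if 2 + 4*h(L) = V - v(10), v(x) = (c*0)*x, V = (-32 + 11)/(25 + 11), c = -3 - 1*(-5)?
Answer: 1167953/48 ≈ 24332.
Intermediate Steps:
c = 2 (c = -3 + 5 = 2)
V = -7/12 (V = -21/36 = -21*1/36 = -7/12 ≈ -0.58333)
v(x) = 0 (v(x) = (2*0)*x = 0*x = 0)
h(L) = -31/48 (h(L) = -½ + (-7/12 - 1*0)/4 = -½ + (-7/12 + 0)/4 = -½ + (¼)*(-7/12) = -½ - 7/48 = -31/48)
24333 + h(41) = 24333 - 31/48 = 1167953/48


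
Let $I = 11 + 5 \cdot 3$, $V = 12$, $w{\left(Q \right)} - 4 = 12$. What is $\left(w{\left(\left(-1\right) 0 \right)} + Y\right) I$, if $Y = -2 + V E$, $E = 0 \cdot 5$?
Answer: $364$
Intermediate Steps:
$w{\left(Q \right)} = 16$ ($w{\left(Q \right)} = 4 + 12 = 16$)
$E = 0$
$Y = -2$ ($Y = -2 + 12 \cdot 0 = -2 + 0 = -2$)
$I = 26$ ($I = 11 + 15 = 26$)
$\left(w{\left(\left(-1\right) 0 \right)} + Y\right) I = \left(16 - 2\right) 26 = 14 \cdot 26 = 364$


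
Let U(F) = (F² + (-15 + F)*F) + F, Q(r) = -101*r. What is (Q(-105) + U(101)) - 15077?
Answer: 14516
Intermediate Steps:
U(F) = F + F² + F*(-15 + F) (U(F) = (F² + F*(-15 + F)) + F = F + F² + F*(-15 + F))
(Q(-105) + U(101)) - 15077 = (-101*(-105) + 2*101*(-7 + 101)) - 15077 = (10605 + 2*101*94) - 15077 = (10605 + 18988) - 15077 = 29593 - 15077 = 14516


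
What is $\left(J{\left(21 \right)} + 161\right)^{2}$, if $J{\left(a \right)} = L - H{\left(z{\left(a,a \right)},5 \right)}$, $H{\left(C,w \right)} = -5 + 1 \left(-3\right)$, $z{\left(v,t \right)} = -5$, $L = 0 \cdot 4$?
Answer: $28561$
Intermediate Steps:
$L = 0$
$H{\left(C,w \right)} = -8$ ($H{\left(C,w \right)} = -5 - 3 = -8$)
$J{\left(a \right)} = 8$ ($J{\left(a \right)} = 0 - -8 = 0 + 8 = 8$)
$\left(J{\left(21 \right)} + 161\right)^{2} = \left(8 + 161\right)^{2} = 169^{2} = 28561$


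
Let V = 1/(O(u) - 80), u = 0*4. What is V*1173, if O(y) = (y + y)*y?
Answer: -1173/80 ≈ -14.663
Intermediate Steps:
u = 0
O(y) = 2*y**2 (O(y) = (2*y)*y = 2*y**2)
V = -1/80 (V = 1/(2*0**2 - 80) = 1/(2*0 - 80) = 1/(0 - 80) = 1/(-80) = -1/80 ≈ -0.012500)
V*1173 = -1/80*1173 = -1173/80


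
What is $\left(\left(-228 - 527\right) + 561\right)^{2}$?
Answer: $37636$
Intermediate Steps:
$\left(\left(-228 - 527\right) + 561\right)^{2} = \left(-755 + 561\right)^{2} = \left(-194\right)^{2} = 37636$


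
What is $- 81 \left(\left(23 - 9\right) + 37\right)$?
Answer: $-4131$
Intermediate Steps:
$- 81 \left(\left(23 - 9\right) + 37\right) = - 81 \left(14 + 37\right) = \left(-81\right) 51 = -4131$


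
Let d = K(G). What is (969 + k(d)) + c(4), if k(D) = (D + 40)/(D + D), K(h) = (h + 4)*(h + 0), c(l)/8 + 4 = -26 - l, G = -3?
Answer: 4145/6 ≈ 690.83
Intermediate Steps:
c(l) = -240 - 8*l (c(l) = -32 + 8*(-26 - l) = -32 + (-208 - 8*l) = -240 - 8*l)
K(h) = h*(4 + h) (K(h) = (4 + h)*h = h*(4 + h))
d = -3 (d = -3*(4 - 3) = -3*1 = -3)
k(D) = (40 + D)/(2*D) (k(D) = (40 + D)/((2*D)) = (40 + D)*(1/(2*D)) = (40 + D)/(2*D))
(969 + k(d)) + c(4) = (969 + (1/2)*(40 - 3)/(-3)) + (-240 - 8*4) = (969 + (1/2)*(-1/3)*37) + (-240 - 32) = (969 - 37/6) - 272 = 5777/6 - 272 = 4145/6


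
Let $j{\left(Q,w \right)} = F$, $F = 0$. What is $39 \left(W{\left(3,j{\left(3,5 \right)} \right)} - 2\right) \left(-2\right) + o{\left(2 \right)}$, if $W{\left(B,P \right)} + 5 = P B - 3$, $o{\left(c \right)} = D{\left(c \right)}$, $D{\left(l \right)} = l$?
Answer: $782$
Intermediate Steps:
$j{\left(Q,w \right)} = 0$
$o{\left(c \right)} = c$
$W{\left(B,P \right)} = -8 + B P$ ($W{\left(B,P \right)} = -5 + \left(P B - 3\right) = -5 + \left(B P - 3\right) = -5 + \left(-3 + B P\right) = -8 + B P$)
$39 \left(W{\left(3,j{\left(3,5 \right)} \right)} - 2\right) \left(-2\right) + o{\left(2 \right)} = 39 \left(\left(-8 + 3 \cdot 0\right) - 2\right) \left(-2\right) + 2 = 39 \left(\left(-8 + 0\right) - 2\right) \left(-2\right) + 2 = 39 \left(-8 - 2\right) \left(-2\right) + 2 = 39 \left(\left(-10\right) \left(-2\right)\right) + 2 = 39 \cdot 20 + 2 = 780 + 2 = 782$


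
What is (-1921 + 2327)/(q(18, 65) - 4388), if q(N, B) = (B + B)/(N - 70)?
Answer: -812/8781 ≈ -0.092472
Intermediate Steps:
q(N, B) = 2*B/(-70 + N) (q(N, B) = (2*B)/(-70 + N) = 2*B/(-70 + N))
(-1921 + 2327)/(q(18, 65) - 4388) = (-1921 + 2327)/(2*65/(-70 + 18) - 4388) = 406/(2*65/(-52) - 4388) = 406/(2*65*(-1/52) - 4388) = 406/(-5/2 - 4388) = 406/(-8781/2) = 406*(-2/8781) = -812/8781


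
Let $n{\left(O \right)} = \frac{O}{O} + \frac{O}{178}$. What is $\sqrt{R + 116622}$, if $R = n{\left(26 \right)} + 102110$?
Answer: $\frac{5 \sqrt{69303410}}{89} \approx 467.69$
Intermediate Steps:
$n{\left(O \right)} = 1 + \frac{O}{178}$ ($n{\left(O \right)} = 1 + O \frac{1}{178} = 1 + \frac{O}{178}$)
$R = \frac{9087892}{89}$ ($R = \left(1 + \frac{1}{178} \cdot 26\right) + 102110 = \left(1 + \frac{13}{89}\right) + 102110 = \frac{102}{89} + 102110 = \frac{9087892}{89} \approx 1.0211 \cdot 10^{5}$)
$\sqrt{R + 116622} = \sqrt{\frac{9087892}{89} + 116622} = \sqrt{\frac{19467250}{89}} = \frac{5 \sqrt{69303410}}{89}$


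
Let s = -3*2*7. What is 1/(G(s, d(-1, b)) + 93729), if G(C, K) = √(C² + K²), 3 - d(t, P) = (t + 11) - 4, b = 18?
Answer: 31243/2928374556 - √197/2928374556 ≈ 1.0664e-5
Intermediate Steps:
s = -42 (s = -6*7 = -42)
d(t, P) = -4 - t (d(t, P) = 3 - ((t + 11) - 4) = 3 - ((11 + t) - 4) = 3 - (7 + t) = 3 + (-7 - t) = -4 - t)
1/(G(s, d(-1, b)) + 93729) = 1/(√((-42)² + (-4 - 1*(-1))²) + 93729) = 1/(√(1764 + (-4 + 1)²) + 93729) = 1/(√(1764 + (-3)²) + 93729) = 1/(√(1764 + 9) + 93729) = 1/(√1773 + 93729) = 1/(3*√197 + 93729) = 1/(93729 + 3*√197)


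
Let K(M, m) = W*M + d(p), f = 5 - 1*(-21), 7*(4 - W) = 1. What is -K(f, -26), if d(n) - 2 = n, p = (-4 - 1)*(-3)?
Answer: -821/7 ≈ -117.29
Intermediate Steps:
W = 27/7 (W = 4 - ⅐*1 = 4 - ⅐ = 27/7 ≈ 3.8571)
p = 15 (p = -5*(-3) = 15)
d(n) = 2 + n
f = 26 (f = 5 + 21 = 26)
K(M, m) = 17 + 27*M/7 (K(M, m) = 27*M/7 + (2 + 15) = 27*M/7 + 17 = 17 + 27*M/7)
-K(f, -26) = -(17 + (27/7)*26) = -(17 + 702/7) = -1*821/7 = -821/7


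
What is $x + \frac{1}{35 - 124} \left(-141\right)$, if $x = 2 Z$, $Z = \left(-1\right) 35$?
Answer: $- \frac{6089}{89} \approx -68.416$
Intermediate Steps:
$Z = -35$
$x = -70$ ($x = 2 \left(-35\right) = -70$)
$x + \frac{1}{35 - 124} \left(-141\right) = -70 + \frac{1}{35 - 124} \left(-141\right) = -70 + \frac{1}{-89} \left(-141\right) = -70 - - \frac{141}{89} = -70 + \frac{141}{89} = - \frac{6089}{89}$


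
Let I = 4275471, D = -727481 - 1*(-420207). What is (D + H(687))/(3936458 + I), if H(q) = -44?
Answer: -27938/746539 ≈ -0.037423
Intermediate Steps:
D = -307274 (D = -727481 + 420207 = -307274)
(D + H(687))/(3936458 + I) = (-307274 - 44)/(3936458 + 4275471) = -307318/8211929 = -307318*1/8211929 = -27938/746539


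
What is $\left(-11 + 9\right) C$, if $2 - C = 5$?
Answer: $6$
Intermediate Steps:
$C = -3$ ($C = 2 - 5 = -3$)
$\left(-11 + 9\right) C = \left(-11 + 9\right) \left(-3\right) = \left(-2\right) \left(-3\right) = 6$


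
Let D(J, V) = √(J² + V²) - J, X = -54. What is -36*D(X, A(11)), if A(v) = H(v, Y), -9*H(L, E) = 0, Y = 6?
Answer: -3888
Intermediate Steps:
H(L, E) = 0 (H(L, E) = -⅑*0 = 0)
A(v) = 0
-36*D(X, A(11)) = -36*(√((-54)² + 0²) - 1*(-54)) = -36*(√(2916 + 0) + 54) = -36*(√2916 + 54) = -36*(54 + 54) = -36*108 = -3888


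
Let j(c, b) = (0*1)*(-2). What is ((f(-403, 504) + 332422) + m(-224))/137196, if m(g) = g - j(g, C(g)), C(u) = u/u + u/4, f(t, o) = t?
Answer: 331795/137196 ≈ 2.4184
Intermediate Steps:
C(u) = 1 + u/4 (C(u) = 1 + u*(¼) = 1 + u/4)
j(c, b) = 0 (j(c, b) = 0*(-2) = 0)
m(g) = g (m(g) = g - 1*0 = g + 0 = g)
((f(-403, 504) + 332422) + m(-224))/137196 = ((-403 + 332422) - 224)/137196 = (332019 - 224)*(1/137196) = 331795*(1/137196) = 331795/137196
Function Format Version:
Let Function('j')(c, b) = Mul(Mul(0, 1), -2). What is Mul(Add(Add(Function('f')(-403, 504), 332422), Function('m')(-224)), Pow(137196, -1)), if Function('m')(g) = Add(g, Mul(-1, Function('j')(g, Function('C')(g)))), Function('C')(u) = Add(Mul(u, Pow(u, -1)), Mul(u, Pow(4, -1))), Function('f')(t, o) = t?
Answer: Rational(331795, 137196) ≈ 2.4184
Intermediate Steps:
Function('C')(u) = Add(1, Mul(Rational(1, 4), u)) (Function('C')(u) = Add(1, Mul(u, Rational(1, 4))) = Add(1, Mul(Rational(1, 4), u)))
Function('j')(c, b) = 0 (Function('j')(c, b) = Mul(0, -2) = 0)
Function('m')(g) = g (Function('m')(g) = Add(g, Mul(-1, 0)) = Add(g, 0) = g)
Mul(Add(Add(Function('f')(-403, 504), 332422), Function('m')(-224)), Pow(137196, -1)) = Mul(Add(Add(-403, 332422), -224), Pow(137196, -1)) = Mul(Add(332019, -224), Rational(1, 137196)) = Mul(331795, Rational(1, 137196)) = Rational(331795, 137196)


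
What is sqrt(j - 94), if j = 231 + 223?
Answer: 6*sqrt(10) ≈ 18.974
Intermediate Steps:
j = 454
sqrt(j - 94) = sqrt(454 - 94) = sqrt(360) = 6*sqrt(10)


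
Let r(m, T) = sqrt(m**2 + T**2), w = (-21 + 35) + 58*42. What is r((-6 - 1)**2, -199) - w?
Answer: -2450 + sqrt(42002) ≈ -2245.1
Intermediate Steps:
w = 2450 (w = 14 + 2436 = 2450)
r(m, T) = sqrt(T**2 + m**2)
r((-6 - 1)**2, -199) - w = sqrt((-199)**2 + ((-6 - 1)**2)**2) - 1*2450 = sqrt(39601 + ((-7)**2)**2) - 2450 = sqrt(39601 + 49**2) - 2450 = sqrt(39601 + 2401) - 2450 = sqrt(42002) - 2450 = -2450 + sqrt(42002)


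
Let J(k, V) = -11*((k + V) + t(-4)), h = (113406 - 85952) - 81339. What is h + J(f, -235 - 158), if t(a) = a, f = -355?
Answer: -45613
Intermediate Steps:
h = -53885 (h = 27454 - 81339 = -53885)
J(k, V) = 44 - 11*V - 11*k (J(k, V) = -11*((k + V) - 4) = -11*((V + k) - 4) = -11*(-4 + V + k) = 44 - 11*V - 11*k)
h + J(f, -235 - 158) = -53885 + (44 - 11*(-235 - 158) - 11*(-355)) = -53885 + (44 - 11*(-393) + 3905) = -53885 + (44 + 4323 + 3905) = -53885 + 8272 = -45613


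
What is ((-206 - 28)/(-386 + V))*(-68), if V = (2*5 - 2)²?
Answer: -7956/161 ≈ -49.416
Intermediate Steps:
V = 64 (V = (10 - 2)² = 8² = 64)
((-206 - 28)/(-386 + V))*(-68) = ((-206 - 28)/(-386 + 64))*(-68) = -234/(-322)*(-68) = -234*(-1/322)*(-68) = (117/161)*(-68) = -7956/161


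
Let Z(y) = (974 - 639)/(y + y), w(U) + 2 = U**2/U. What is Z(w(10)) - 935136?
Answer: -14961841/16 ≈ -9.3512e+5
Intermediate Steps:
w(U) = -2 + U (w(U) = -2 + U**2/U = -2 + U)
Z(y) = 335/(2*y) (Z(y) = 335/((2*y)) = 335*(1/(2*y)) = 335/(2*y))
Z(w(10)) - 935136 = 335/(2*(-2 + 10)) - 935136 = (335/2)/8 - 935136 = (335/2)*(1/8) - 935136 = 335/16 - 935136 = -14961841/16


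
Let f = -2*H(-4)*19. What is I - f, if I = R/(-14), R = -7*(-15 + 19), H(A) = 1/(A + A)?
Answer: -11/4 ≈ -2.7500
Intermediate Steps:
H(A) = 1/(2*A)
R = -28 (R = -7*4 = -28)
f = 19/4 (f = -1/(-4)*19 = -(-1)/4*19 = -2*(-1/8)*19 = (1/4)*19 = 19/4 ≈ 4.7500)
I = 2 (I = -28/(-14) = -1/14*(-28) = 2)
I - f = 2 - 1*19/4 = 2 - 19/4 = -11/4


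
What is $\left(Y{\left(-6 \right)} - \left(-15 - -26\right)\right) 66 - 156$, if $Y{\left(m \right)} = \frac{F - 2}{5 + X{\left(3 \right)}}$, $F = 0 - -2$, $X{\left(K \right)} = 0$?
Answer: $-882$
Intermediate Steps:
$F = 2$ ($F = 0 + 2 = 2$)
$Y{\left(m \right)} = 0$ ($Y{\left(m \right)} = \frac{2 - 2}{5 + 0} = \frac{0}{5} = 0 \cdot \frac{1}{5} = 0$)
$\left(Y{\left(-6 \right)} - \left(-15 - -26\right)\right) 66 - 156 = \left(0 - \left(-15 - -26\right)\right) 66 - 156 = \left(0 - \left(-15 + 26\right)\right) 66 - 156 = \left(0 - 11\right) 66 - 156 = \left(-11\right) 66 - 156 = -726 - 156 = -882$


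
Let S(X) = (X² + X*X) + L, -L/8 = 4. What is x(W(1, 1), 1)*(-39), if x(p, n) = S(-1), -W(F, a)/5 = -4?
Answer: 1170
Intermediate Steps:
L = -32 (L = -8*4 = -32)
W(F, a) = 20 (W(F, a) = -5*(-4) = 20)
S(X) = -32 + 2*X² (S(X) = (X² + X*X) - 32 = (X² + X²) - 32 = 2*X² - 32 = -32 + 2*X²)
x(p, n) = -30 (x(p, n) = -32 + 2*(-1)² = -32 + 2*1 = -32 + 2 = -30)
x(W(1, 1), 1)*(-39) = -30*(-39) = 1170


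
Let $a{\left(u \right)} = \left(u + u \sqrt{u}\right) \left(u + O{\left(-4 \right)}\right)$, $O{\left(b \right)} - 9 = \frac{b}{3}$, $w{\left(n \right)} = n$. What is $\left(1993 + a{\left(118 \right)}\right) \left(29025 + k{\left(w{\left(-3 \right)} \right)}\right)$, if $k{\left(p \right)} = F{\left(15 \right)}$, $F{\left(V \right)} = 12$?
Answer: $488450735 + 430579994 \sqrt{118} \approx 5.1657 \cdot 10^{9}$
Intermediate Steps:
$O{\left(b \right)} = 9 + \frac{b}{3}$
$k{\left(p \right)} = 12$
$a{\left(u \right)} = \left(\frac{23}{3} + u\right) \left(u + u^{\frac{3}{2}}\right)$ ($a{\left(u \right)} = \left(u + u \sqrt{u}\right) \left(u + \left(9 + \frac{1}{3} \left(-4\right)\right)\right) = \left(u + u^{\frac{3}{2}}\right) \left(u + \left(9 - \frac{4}{3}\right)\right) = \left(u + u^{\frac{3}{2}}\right) \left(u + \frac{23}{3}\right) = \left(u + u^{\frac{3}{2}}\right) \left(\frac{23}{3} + u\right) = \left(\frac{23}{3} + u\right) \left(u + u^{\frac{3}{2}}\right)$)
$\left(1993 + a{\left(118 \right)}\right) \left(29025 + k{\left(w{\left(-3 \right)} \right)}\right) = \left(1993 + \left(118^{2} + 118^{\frac{5}{2}} + \frac{23}{3} \cdot 118 + \frac{23 \cdot 118^{\frac{3}{2}}}{3}\right)\right) \left(29025 + 12\right) = \left(1993 + \left(13924 + 13924 \sqrt{118} + \frac{2714}{3} + \frac{23 \cdot 118 \sqrt{118}}{3}\right)\right) 29037 = \left(1993 + \left(13924 + 13924 \sqrt{118} + \frac{2714}{3} + \frac{2714 \sqrt{118}}{3}\right)\right) 29037 = \left(1993 + \left(\frac{44486}{3} + \frac{44486 \sqrt{118}}{3}\right)\right) 29037 = \left(\frac{50465}{3} + \frac{44486 \sqrt{118}}{3}\right) 29037 = 488450735 + 430579994 \sqrt{118}$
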